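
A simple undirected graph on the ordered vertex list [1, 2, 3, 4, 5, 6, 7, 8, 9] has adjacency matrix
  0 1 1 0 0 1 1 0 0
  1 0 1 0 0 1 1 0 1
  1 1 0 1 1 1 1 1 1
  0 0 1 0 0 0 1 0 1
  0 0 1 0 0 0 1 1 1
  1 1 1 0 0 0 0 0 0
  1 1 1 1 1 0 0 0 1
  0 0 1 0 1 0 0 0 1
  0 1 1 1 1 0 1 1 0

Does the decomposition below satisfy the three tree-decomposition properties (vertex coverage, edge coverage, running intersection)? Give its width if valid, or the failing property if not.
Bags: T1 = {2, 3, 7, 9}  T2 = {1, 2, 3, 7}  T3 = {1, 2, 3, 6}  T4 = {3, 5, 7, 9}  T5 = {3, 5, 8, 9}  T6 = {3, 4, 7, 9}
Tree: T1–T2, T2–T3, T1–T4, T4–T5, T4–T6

Yes; width 3.

Every vertex of G appears in some bag (union = {1, 2, 3, 4, 5, 6, 7, 8, 9}); every edge is covered by a bag; and for each vertex v the set of bags containing v is connected in the bag tree. The decomposition is therefore valid. The largest bag has 4 vertices, so the width is 3.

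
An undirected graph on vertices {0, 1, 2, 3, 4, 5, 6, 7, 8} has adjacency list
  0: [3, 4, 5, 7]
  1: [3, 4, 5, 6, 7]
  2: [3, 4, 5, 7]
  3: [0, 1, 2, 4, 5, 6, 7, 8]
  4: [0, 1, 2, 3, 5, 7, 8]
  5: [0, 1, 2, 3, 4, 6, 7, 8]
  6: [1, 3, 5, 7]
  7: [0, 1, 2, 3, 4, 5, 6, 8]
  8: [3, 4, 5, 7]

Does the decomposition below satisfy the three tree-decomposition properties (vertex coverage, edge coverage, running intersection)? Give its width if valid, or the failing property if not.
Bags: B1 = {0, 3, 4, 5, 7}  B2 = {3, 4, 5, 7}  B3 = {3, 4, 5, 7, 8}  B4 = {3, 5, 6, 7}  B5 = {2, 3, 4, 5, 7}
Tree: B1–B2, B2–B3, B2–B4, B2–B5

A tree decomposition must satisfy three properties: every vertex lies in some bag; for every edge, both endpoints lie together in some bag; and for every vertex, the bags containing it form a connected subtree. Here vertex 1 appears in no bag, so the decomposition is invalid.

No — vertex 1 appears in no bag.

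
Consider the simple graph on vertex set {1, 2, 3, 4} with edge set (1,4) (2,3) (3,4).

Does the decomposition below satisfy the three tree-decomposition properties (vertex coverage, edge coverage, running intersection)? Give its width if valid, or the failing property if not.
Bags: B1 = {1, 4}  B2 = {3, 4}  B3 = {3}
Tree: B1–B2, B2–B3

A tree decomposition must satisfy three properties: every vertex lies in some bag; for every edge, both endpoints lie together in some bag; and for every vertex, the bags containing it form a connected subtree. Here vertex 2 appears in no bag, so the decomposition is invalid.

No — vertex 2 appears in no bag.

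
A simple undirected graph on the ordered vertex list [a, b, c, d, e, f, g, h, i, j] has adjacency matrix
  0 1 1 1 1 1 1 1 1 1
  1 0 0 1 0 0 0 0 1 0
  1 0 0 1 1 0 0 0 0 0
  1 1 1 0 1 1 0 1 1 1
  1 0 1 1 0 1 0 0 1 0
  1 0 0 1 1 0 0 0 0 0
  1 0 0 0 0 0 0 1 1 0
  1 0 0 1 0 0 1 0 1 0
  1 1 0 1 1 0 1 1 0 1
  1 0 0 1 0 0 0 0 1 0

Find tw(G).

A width-3 tree decomposition is:
Bags: B1 = {a, d, i, j}  B2 = {a, d, e, i}  B3 = {a, d, h, i}  B4 = {a, c, d, e}  B5 = {a, d, e, f}  B6 = {a, g, h, i}  B7 = {a, b, d, i}
Tree: B1–B2, B2–B3, B2–B4, B4–B5, B3–B6, B3–B7
Each bag holds 4 vertices, so the decomposition has width 3, which upper-bounds the treewidth. On the other hand G contains the 4-clique {a, c, d, e}. A clique must lie in a single bag of any decomposition, so no decomposition can have width below 3. Combining the bounds, tw(G) = 3.

3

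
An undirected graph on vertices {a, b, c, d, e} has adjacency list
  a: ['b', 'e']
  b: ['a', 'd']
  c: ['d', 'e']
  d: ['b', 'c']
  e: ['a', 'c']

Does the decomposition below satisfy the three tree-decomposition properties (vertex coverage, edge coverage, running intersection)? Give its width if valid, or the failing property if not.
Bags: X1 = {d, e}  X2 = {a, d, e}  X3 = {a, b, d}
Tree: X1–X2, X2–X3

No — vertex c appears in no bag.

A tree decomposition must satisfy three properties: every vertex lies in some bag; for every edge, both endpoints lie together in some bag; and for every vertex, the bags containing it form a connected subtree. Here vertex c appears in no bag, so the decomposition is invalid.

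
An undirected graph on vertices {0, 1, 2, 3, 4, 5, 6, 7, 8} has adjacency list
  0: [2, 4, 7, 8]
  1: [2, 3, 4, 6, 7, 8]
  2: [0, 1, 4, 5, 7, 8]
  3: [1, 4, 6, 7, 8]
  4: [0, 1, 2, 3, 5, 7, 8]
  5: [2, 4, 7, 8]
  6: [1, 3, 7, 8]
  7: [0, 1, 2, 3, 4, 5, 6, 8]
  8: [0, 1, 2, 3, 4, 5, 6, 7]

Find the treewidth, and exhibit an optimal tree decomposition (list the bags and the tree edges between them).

Each bag holds 5 vertices, so the decomposition has width 4, which upper-bounds the treewidth. Conversely, {0, 2, 4, 7, 8} is a clique of size 5, and the vertices of any clique must share a bag in every tree decomposition; so some bag has ≥ 5 vertices and tw(G) ≥ 4. The upper and lower bounds meet at 4, so that is the treewidth.

Treewidth 4.
Bags: B1 = {0, 2, 4, 7, 8}  B2 = {2, 4, 5, 7, 8}  B3 = {1, 2, 4, 7, 8}  B4 = {1, 3, 4, 7, 8}  B5 = {1, 3, 6, 7, 8}
Tree: B1–B2, B2–B3, B3–B4, B4–B5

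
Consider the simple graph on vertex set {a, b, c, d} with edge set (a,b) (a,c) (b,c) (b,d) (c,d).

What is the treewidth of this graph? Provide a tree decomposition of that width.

Treewidth 2.
Bags: B1 = {b, c, d}  B2 = {a, b, c}
Tree: B1–B2

Every bag has size at most 3, so the width is 3 − 1 = 2 and tw(G) ≤ 2. On the other hand G contains the 3-clique {b, c, d}. A clique must lie in a single bag of any decomposition, so no decomposition can have width below 2. Hence tw(G) = 2 exactly.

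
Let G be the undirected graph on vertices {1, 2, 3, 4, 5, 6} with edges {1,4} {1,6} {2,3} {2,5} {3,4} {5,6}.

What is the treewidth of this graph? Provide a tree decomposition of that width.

The largest bag has 3 vertices, giving width 2; this decomposition certifies tw(G) ≤ 2. Since 2–5–6–1–4–3–2 is a cycle in G, G is not acyclic. Forests are exactly the graphs of treewidth ≤ 1, so tw(G) ≥ 2. Therefore the treewidth is 2.

Treewidth 2.
Bags: B1 = {2, 5, 6}  B2 = {1, 2, 6}  B3 = {1, 2, 4}  B4 = {2, 3, 4}
Tree: B1–B2, B2–B3, B3–B4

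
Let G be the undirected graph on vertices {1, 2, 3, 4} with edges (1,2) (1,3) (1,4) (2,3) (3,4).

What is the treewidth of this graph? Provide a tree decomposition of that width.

Treewidth 2.
Bags: B1 = {1, 2, 3}  B2 = {1, 3, 4}
Tree: B1–B2

Each bag holds 3 vertices, so the decomposition has width 2, which upper-bounds the treewidth. For the lower bound, the 3 vertices {1, 2, 3} are pairwise adjacent, and any tree decomposition puts a clique entirely inside one bag — forcing width ≥ 2. Combining the bounds, tw(G) = 2.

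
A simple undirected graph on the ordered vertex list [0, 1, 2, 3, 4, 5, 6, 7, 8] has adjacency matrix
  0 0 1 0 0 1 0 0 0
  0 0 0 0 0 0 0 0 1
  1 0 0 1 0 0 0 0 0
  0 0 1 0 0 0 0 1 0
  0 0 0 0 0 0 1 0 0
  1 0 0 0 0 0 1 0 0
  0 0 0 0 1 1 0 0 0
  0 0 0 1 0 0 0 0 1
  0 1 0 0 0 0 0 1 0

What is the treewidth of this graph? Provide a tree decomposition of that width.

The largest bag has 2 vertices, giving width 1; this decomposition certifies tw(G) ≤ 1. Any graph with an edge has treewidth ≥ 1, and G has the edge 1–8. Hence tw(G) = 1 exactly.

Treewidth 1.
Bags: B1 = {1, 8}  B2 = {7, 8}  B3 = {3, 7}  B4 = {2, 3}  B5 = {0, 2}  B6 = {0, 5}  B7 = {5, 6}  B8 = {4, 6}
Tree: B1–B2, B2–B3, B3–B4, B4–B5, B5–B6, B6–B7, B7–B8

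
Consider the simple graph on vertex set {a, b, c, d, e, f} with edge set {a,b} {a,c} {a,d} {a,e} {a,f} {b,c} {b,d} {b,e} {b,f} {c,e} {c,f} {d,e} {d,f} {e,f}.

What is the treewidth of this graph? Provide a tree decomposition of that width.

Every bag has size at most 5, so the width is 5 − 1 = 4 and tw(G) ≤ 4. For the lower bound, the 5 vertices {a, b, d, e, f} are pairwise adjacent, and any tree decomposition puts a clique entirely inside one bag — forcing width ≥ 4. The upper and lower bounds meet at 4, so that is the treewidth.

Treewidth 4.
Bags: B1 = {a, b, c, e, f}  B2 = {a, b, d, e, f}
Tree: B1–B2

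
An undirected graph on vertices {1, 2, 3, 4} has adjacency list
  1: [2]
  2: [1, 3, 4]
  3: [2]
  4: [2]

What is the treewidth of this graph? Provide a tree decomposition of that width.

The largest bag has 2 vertices, giving width 1; this decomposition certifies tw(G) ≤ 1. G has an edge, so its treewidth is at least 1. Therefore the treewidth is 1.

Treewidth 1.
Bags: B1 = {1, 2}  B2 = {2, 4}  B3 = {2, 3}
Tree: B1–B2, B2–B3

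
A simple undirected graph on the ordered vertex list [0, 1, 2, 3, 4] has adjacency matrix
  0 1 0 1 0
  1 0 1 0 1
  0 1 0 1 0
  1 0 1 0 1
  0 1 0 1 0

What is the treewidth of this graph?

2

A width-2 tree decomposition is:
Bags: B1 = {1, 3, 4}  B2 = {0, 1, 3}  B3 = {1, 2, 3}
Tree: B1–B2, B2–B3
The largest bag has 3 vertices, giving width 2; this decomposition certifies tw(G) ≤ 2. Since 1–4–3–0–1 is a cycle in G, G is not acyclic. Forests are exactly the graphs of treewidth ≤ 1, so tw(G) ≥ 2. Therefore the treewidth is 2.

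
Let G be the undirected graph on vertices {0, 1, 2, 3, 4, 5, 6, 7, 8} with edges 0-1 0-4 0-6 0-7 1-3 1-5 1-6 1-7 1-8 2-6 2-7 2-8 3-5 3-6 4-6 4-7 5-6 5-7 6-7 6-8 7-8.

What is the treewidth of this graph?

A width-3 tree decomposition is:
Bags: B1 = {0, 4, 6, 7}  B2 = {0, 1, 6, 7}  B3 = {1, 6, 7, 8}  B4 = {1, 5, 6, 7}  B5 = {2, 6, 7, 8}  B6 = {1, 3, 5, 6}
Tree: B1–B2, B2–B3, B3–B4, B3–B5, B4–B6
The largest bag has 4 vertices, giving width 3; this decomposition certifies tw(G) ≤ 3. On the other hand G contains the 4-clique {1, 3, 5, 6}. A clique must lie in a single bag of any decomposition, so no decomposition can have width below 3. Therefore the treewidth is 3.

3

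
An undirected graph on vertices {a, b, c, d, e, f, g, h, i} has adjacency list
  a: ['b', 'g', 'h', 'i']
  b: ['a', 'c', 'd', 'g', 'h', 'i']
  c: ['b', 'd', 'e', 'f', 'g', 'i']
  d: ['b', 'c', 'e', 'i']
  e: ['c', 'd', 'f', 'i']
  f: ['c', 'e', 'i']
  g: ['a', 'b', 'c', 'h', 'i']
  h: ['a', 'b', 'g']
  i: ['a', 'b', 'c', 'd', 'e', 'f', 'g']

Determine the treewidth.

A width-3 tree decomposition is:
Bags: B1 = {b, c, g, i}  B2 = {b, c, d, i}  B3 = {c, d, e, i}  B4 = {a, b, g, i}  B5 = {a, b, g, h}  B6 = {c, e, f, i}
Tree: B1–B2, B2–B3, B1–B4, B4–B5, B3–B6
Every bag has size at most 4, so the width is 4 − 1 = 3 and tw(G) ≤ 3. For the lower bound, the 4 vertices {a, b, g, h} are pairwise adjacent, and any tree decomposition puts a clique entirely inside one bag — forcing width ≥ 3. Hence tw(G) = 3 exactly.

3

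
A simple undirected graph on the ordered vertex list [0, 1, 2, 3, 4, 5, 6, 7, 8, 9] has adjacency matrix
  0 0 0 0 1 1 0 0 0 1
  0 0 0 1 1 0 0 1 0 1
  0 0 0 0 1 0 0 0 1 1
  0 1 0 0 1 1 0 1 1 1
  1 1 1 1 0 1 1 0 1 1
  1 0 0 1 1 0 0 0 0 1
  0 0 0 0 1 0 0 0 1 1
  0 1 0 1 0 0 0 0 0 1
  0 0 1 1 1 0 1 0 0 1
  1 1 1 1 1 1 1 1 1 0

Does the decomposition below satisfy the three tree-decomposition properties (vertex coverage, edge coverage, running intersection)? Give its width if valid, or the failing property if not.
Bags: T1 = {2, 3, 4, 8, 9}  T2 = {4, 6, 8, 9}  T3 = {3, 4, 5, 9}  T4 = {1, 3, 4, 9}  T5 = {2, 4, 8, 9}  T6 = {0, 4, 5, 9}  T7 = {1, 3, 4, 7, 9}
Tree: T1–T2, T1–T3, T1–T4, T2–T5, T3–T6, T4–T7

No — bags containing vertex 2 are not connected in the tree.

A tree decomposition must satisfy three properties: every vertex lies in some bag; for every edge, both endpoints lie together in some bag; and for every vertex, the bags containing it form a connected subtree. Here bags containing vertex 2 are not connected in the tree, so the decomposition is invalid.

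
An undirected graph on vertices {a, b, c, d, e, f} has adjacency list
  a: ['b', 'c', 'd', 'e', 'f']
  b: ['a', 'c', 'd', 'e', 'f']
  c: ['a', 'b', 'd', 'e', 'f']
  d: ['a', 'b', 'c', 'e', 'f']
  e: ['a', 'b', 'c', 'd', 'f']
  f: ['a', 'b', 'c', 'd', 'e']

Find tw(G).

A width-5 tree decomposition is:
Bags: B1 = {a, b, c, d, e, f}
Tree: (single bag)
With just one bag of size 6, the width is 6 − 1 = 5, so tw(G) ≤ 5. For the lower bound, the 6 vertices {a, b, c, d, e, f} are pairwise adjacent, and any tree decomposition puts a clique entirely inside one bag — forcing width ≥ 5. Hence tw(G) = 5 exactly.

5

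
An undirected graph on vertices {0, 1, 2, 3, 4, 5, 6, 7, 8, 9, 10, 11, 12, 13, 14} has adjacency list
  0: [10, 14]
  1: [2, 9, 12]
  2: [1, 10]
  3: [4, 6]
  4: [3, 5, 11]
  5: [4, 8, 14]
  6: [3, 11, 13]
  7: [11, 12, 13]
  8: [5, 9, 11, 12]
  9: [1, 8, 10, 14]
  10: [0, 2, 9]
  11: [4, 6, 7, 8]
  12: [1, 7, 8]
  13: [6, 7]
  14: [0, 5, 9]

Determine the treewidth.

3

A width-3 tree decomposition is:
Bags: B1 = {3, 4, 6, 13}  B2 = {4, 6, 11, 13}  B3 = {4, 7, 11, 13}  B4 = {4, 5, 7, 11}  B5 = {5, 7, 8, 11}  B6 = {5, 7, 8, 12}  B7 = {5, 8, 12, 14}  B8 = {8, 9, 12, 14}  B9 = {1, 9, 12, 14}  B10 = {0, 1, 9, 14}  B11 = {0, 1, 9, 10}  B12 = {0, 1, 2, 10}
Tree: B1–B2, B2–B3, B3–B4, B4–B5, B5–B6, B6–B7, B7–B8, B8–B9, B9–B10, B10–B11, B11–B12
The largest bag has 4 vertices, giving width 3; this decomposition certifies tw(G) ≤ 3. For the lower bound: the 4 vertex sets {3,6,13}, {4}, {11}, {5,7,8,12} are disjoint, each induces a connected subgraph, and every pair is joined by at least one edge of G. Contracting each set to a single vertex therefore yields K_{4} as a minor, and since treewidth is minor-monotone, tw(G) ≥ tw(K_{4}) = 3. Therefore the treewidth is 3.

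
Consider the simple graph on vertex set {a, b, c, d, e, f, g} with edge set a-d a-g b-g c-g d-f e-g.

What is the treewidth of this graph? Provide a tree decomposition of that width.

Every bag has size at most 2, so the width is 2 − 1 = 1 and tw(G) ≤ 1. G has an edge, so its treewidth is at least 1. Combining the bounds, tw(G) = 1.

Treewidth 1.
One optimal decomposition is:
Bags: B1 = {c, g}  B2 = {b, g}  B3 = {a, g}  B4 = {e, g}  B5 = {a, d}  B6 = {d, f}
Tree: B1–B2, B2–B3, B1–B4, B3–B5, B5–B6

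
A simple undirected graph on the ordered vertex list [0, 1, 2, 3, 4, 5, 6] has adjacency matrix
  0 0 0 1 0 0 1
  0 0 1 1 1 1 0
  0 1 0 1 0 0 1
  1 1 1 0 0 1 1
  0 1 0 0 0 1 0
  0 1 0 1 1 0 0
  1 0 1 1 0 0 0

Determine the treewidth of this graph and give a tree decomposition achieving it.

Treewidth 2.
One such decomposition:
Bags: B1 = {1, 4, 5}  B2 = {1, 3, 5}  B3 = {1, 2, 3}  B4 = {2, 3, 6}  B5 = {0, 3, 6}
Tree: B1–B2, B2–B3, B3–B4, B4–B5

Each bag holds 3 vertices, so the decomposition has width 2, which upper-bounds the treewidth. On the other hand G contains the 3-clique {0, 3, 6}. A clique must lie in a single bag of any decomposition, so no decomposition can have width below 2. The upper and lower bounds meet at 2, so that is the treewidth.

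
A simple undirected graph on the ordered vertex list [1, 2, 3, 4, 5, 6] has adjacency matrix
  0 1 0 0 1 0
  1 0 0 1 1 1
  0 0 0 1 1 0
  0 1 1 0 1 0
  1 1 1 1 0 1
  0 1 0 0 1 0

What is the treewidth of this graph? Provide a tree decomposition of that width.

The largest bag has 3 vertices, giving width 2; this decomposition certifies tw(G) ≤ 2. Conversely, {1, 2, 5} is a clique of size 3, and the vertices of any clique must share a bag in every tree decomposition; so some bag has ≥ 3 vertices and tw(G) ≥ 2. The upper and lower bounds meet at 2, so that is the treewidth.

Treewidth 2.
Bags: B1 = {3, 4, 5}  B2 = {2, 4, 5}  B3 = {2, 5, 6}  B4 = {1, 2, 5}
Tree: B1–B2, B2–B3, B2–B4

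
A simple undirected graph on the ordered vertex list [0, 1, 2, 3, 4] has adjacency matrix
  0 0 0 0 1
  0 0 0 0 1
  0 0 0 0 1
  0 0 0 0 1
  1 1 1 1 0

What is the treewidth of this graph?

A width-1 tree decomposition is:
Bags: B1 = {2, 4}  B2 = {0, 4}  B3 = {3, 4}  B4 = {1, 4}
Tree: B1–B2, B1–B3, B3–B4
Each bag holds 2 vertices, so the decomposition has width 1, which upper-bounds the treewidth. Any graph with an edge has treewidth ≥ 1, and G has the edge 4–2. Therefore the treewidth is 1.

1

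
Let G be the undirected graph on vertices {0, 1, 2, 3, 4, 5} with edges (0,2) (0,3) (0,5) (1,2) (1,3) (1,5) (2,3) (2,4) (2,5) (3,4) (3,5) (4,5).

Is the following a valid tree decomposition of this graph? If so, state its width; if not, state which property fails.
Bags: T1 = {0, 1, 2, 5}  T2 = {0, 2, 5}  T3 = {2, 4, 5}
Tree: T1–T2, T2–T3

A tree decomposition must satisfy three properties: every vertex lies in some bag; for every edge, both endpoints lie together in some bag; and for every vertex, the bags containing it form a connected subtree. Here vertex 3 appears in no bag, so the decomposition is invalid.

No — vertex 3 appears in no bag.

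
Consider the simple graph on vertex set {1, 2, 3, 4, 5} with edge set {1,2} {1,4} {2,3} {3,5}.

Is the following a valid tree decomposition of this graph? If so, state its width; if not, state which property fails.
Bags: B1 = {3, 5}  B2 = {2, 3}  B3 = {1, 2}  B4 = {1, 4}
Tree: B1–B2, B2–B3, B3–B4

Yes; width 1.

Vertex coverage: the bags together contain {1, 2, 3, 4, 5}, the full vertex set. Edge coverage: each edge of G has both endpoints in at least one bag. Running intersection: for every vertex, the bags containing it form a connected subtree. All three properties hold, so this is a valid tree decomposition of width max|bag| − 1 = 1, and hence tw(G) ≤ 1.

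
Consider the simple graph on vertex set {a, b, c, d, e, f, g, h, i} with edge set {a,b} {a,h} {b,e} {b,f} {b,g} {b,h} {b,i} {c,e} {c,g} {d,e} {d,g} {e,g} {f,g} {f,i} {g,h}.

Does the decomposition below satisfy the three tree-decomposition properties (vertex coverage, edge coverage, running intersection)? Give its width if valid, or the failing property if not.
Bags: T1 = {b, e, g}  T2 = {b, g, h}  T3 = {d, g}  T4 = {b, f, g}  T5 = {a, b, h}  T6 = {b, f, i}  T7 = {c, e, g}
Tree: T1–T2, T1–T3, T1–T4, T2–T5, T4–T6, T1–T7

A tree decomposition must satisfy three properties: every vertex lies in some bag; for every edge, both endpoints lie together in some bag; and for every vertex, the bags containing it form a connected subtree. Here edge (e,d) lies in no bag, so the decomposition is invalid.

No — edge (e,d) lies in no bag.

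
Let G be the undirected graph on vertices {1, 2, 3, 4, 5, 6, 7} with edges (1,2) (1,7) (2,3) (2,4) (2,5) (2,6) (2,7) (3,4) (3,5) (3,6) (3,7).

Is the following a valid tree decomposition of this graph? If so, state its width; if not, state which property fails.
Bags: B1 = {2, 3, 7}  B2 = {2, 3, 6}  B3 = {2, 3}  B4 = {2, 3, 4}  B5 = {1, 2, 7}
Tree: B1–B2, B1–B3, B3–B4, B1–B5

No — vertex 5 appears in no bag.

A tree decomposition must satisfy three properties: every vertex lies in some bag; for every edge, both endpoints lie together in some bag; and for every vertex, the bags containing it form a connected subtree. Here vertex 5 appears in no bag, so the decomposition is invalid.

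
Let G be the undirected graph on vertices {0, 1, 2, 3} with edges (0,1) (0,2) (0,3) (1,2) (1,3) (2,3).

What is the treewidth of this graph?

A width-3 tree decomposition is:
Bags: B1 = {0, 1, 2, 3}
Tree: (single bag)
With just one bag of size 4, the width is 4 − 1 = 3, so tw(G) ≤ 3. For the lower bound, the 4 vertices {0, 1, 2, 3} are pairwise adjacent, and any tree decomposition puts a clique entirely inside one bag — forcing width ≥ 3. Hence tw(G) = 3 exactly.

3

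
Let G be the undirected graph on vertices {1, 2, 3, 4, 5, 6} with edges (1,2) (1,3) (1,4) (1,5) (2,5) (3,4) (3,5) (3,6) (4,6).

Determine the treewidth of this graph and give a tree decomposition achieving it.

Each bag holds 3 vertices, so the decomposition has width 2, which upper-bounds the treewidth. On the other hand G contains the 3-clique {1, 2, 5}. A clique must lie in a single bag of any decomposition, so no decomposition can have width below 2. The upper and lower bounds meet at 2, so that is the treewidth.

Treewidth 2.
Bags: B1 = {1, 3, 5}  B2 = {1, 2, 5}  B3 = {1, 3, 4}  B4 = {3, 4, 6}
Tree: B1–B2, B1–B3, B3–B4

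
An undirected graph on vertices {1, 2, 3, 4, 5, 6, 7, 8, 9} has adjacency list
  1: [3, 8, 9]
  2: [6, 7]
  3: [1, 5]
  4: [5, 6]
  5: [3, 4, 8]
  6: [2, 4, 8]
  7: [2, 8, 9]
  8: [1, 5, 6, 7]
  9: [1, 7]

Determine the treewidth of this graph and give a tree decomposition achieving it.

Treewidth 3.
One optimal decomposition is:
Bags: B1 = {3, 4, 5, 6}  B2 = {3, 5, 6, 8}  B3 = {1, 3, 6, 8}  B4 = {1, 2, 6, 8}  B5 = {1, 2, 7, 8}  B6 = {1, 2, 7, 9}
Tree: B1–B2, B2–B3, B3–B4, B4–B5, B5–B6

The largest bag has 4 vertices, giving width 3; this decomposition certifies tw(G) ≤ 3. For the lower bound: the 4 vertex sets {3,4,5}, {6}, {8}, {1,2,7,9} are disjoint, each induces a connected subgraph, and every pair is joined by at least one edge of G. Contracting each set to a single vertex therefore yields K_{4} as a minor, and since treewidth is minor-monotone, tw(G) ≥ tw(K_{4}) = 3. Therefore the treewidth is 3.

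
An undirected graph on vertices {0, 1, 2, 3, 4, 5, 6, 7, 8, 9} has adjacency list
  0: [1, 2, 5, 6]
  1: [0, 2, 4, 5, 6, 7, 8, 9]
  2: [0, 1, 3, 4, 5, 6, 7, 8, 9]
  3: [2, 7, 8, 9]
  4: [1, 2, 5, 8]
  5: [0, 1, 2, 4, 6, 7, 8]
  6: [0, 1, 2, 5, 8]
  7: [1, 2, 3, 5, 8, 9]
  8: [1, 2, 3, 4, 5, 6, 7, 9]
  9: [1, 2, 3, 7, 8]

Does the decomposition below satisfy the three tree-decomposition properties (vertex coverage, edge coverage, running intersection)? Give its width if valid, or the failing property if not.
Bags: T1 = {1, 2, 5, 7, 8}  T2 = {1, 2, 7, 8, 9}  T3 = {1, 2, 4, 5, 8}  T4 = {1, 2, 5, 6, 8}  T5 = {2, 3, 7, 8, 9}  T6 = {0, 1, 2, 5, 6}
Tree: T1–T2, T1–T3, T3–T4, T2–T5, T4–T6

Yes; width 4.

Every vertex of G appears in some bag (union = {0, 1, 2, 3, 4, 5, 6, 7, 8, 9}); every edge is covered by a bag; and for each vertex v the set of bags containing v is connected in the bag tree. The decomposition is therefore valid. The largest bag has 5 vertices, so the width is 4.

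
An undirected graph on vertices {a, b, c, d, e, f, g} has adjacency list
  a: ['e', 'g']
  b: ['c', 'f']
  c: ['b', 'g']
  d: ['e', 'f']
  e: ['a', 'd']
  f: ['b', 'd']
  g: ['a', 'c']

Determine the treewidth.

A width-2 tree decomposition is:
Bags: B1 = {b, c, g}  B2 = {a, b, g}  B3 = {a, b, e}  B4 = {b, d, e}  B5 = {b, d, f}
Tree: B1–B2, B2–B3, B3–B4, B4–B5
The largest bag has 3 vertices, giving width 2; this decomposition certifies tw(G) ≤ 2. For the lower bound, G contains the cycle b–c–g–a–e–d–f–b, so G is not a forest; only forests have treewidth ≤ 1, hence tw(G) ≥ 2. Hence tw(G) = 2 exactly.

2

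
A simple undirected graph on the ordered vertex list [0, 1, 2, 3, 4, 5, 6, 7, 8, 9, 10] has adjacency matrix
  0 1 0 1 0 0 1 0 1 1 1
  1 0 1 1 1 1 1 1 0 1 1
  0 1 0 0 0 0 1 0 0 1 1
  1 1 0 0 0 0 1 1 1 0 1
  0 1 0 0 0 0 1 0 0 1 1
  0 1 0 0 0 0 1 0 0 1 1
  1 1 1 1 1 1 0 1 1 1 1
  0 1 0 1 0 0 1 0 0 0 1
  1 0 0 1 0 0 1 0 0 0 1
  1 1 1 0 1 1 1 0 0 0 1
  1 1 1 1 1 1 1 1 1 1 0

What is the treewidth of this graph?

4

A width-4 tree decomposition is:
Bags: B1 = {1, 5, 6, 9, 10}  B2 = {0, 1, 6, 9, 10}  B3 = {0, 1, 3, 6, 10}  B4 = {1, 4, 6, 9, 10}  B5 = {0, 3, 6, 8, 10}  B6 = {1, 3, 6, 7, 10}  B7 = {1, 2, 6, 9, 10}
Tree: B1–B2, B2–B3, B2–B4, B3–B5, B3–B6, B1–B7
Each bag holds 5 vertices, so the decomposition has width 4, which upper-bounds the treewidth. For the lower bound, the 5 vertices {0, 3, 6, 8, 10} are pairwise adjacent, and any tree decomposition puts a clique entirely inside one bag — forcing width ≥ 4. Hence tw(G) = 4 exactly.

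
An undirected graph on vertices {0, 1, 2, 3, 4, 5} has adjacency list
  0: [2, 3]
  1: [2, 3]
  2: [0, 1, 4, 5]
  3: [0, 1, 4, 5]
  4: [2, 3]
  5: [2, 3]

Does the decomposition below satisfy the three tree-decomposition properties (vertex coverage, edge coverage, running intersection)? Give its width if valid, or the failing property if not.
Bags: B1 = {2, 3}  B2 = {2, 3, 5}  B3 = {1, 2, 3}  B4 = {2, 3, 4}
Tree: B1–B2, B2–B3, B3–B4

No — vertex 0 appears in no bag.

A tree decomposition must satisfy three properties: every vertex lies in some bag; for every edge, both endpoints lie together in some bag; and for every vertex, the bags containing it form a connected subtree. Here vertex 0 appears in no bag, so the decomposition is invalid.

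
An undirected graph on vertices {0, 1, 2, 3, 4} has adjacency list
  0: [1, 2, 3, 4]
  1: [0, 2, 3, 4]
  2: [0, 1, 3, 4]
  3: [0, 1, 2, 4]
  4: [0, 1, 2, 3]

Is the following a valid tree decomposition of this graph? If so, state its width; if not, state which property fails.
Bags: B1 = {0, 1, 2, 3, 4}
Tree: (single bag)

Vertex coverage: the bags together contain {0, 1, 2, 3, 4}, the full vertex set. Edge coverage: each edge of G has both endpoints in at least one bag. Running intersection: for every vertex, the bags containing it form a connected subtree. All three properties hold, so this is a valid tree decomposition of width max|bag| − 1 = 4, and hence tw(G) ≤ 4.

Yes; width 4.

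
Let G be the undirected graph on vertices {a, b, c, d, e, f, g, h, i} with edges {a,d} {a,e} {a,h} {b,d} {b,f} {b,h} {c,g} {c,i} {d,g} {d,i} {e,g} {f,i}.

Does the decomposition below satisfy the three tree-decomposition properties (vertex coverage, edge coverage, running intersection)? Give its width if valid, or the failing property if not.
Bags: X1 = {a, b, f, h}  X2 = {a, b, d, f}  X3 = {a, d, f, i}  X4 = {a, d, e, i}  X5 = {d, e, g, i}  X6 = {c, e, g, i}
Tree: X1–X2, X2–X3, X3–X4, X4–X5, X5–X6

Checking the three conditions: (i) the bags cover all of {a, b, c, d, e, f, g, h, i}; (ii) for each edge, some bag contains both endpoints; (iii) the bags containing any fixed vertex form a subtree. All hold, so the decomposition is valid with width 4 − 1 = 3.

Yes; width 3.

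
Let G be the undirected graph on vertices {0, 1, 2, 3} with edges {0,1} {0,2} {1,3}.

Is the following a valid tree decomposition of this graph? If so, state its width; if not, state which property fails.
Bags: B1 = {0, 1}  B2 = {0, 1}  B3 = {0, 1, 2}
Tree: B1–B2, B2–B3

A tree decomposition must satisfy three properties: every vertex lies in some bag; for every edge, both endpoints lie together in some bag; and for every vertex, the bags containing it form a connected subtree. Here vertex 3 appears in no bag, so the decomposition is invalid.

No — vertex 3 appears in no bag.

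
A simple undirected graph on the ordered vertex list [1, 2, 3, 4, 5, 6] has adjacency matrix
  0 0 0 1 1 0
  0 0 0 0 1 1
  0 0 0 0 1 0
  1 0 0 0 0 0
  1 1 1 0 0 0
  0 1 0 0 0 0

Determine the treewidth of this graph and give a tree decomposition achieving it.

Treewidth 1.
One such decomposition:
Bags: B1 = {1, 5}  B2 = {2, 5}  B3 = {1, 4}  B4 = {2, 6}  B5 = {3, 5}
Tree: B1–B2, B1–B3, B2–B4, B2–B5

Every bag has size at most 2, so the width is 2 − 1 = 1 and tw(G) ≤ 1. Any graph with an edge has treewidth ≥ 1, and G has the edge 1–5. Combining the bounds, tw(G) = 1.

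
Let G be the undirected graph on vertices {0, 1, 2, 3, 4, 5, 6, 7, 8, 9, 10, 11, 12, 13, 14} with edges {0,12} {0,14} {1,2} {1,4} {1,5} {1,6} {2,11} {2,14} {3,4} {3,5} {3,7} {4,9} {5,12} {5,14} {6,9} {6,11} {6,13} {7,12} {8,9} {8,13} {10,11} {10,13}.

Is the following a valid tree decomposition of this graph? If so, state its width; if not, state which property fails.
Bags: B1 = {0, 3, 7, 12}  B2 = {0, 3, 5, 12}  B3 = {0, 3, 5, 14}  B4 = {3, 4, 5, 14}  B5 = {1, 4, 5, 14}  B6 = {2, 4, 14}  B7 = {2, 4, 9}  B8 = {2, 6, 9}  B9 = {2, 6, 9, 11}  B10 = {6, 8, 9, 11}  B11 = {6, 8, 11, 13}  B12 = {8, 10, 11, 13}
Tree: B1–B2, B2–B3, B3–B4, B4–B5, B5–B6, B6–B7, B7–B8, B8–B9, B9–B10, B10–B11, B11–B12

A tree decomposition must satisfy three properties: every vertex lies in some bag; for every edge, both endpoints lie together in some bag; and for every vertex, the bags containing it form a connected subtree. Here edge (1,2) lies in no bag, so the decomposition is invalid.

No — edge (1,2) lies in no bag.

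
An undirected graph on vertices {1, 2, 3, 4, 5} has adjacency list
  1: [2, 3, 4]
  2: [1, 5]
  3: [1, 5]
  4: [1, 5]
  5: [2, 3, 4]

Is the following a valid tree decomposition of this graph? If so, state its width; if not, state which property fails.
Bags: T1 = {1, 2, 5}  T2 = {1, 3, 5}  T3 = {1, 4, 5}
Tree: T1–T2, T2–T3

Every vertex of G appears in some bag (union = {1, 2, 3, 4, 5}); every edge is covered by a bag; and for each vertex v the set of bags containing v is connected in the bag tree. The decomposition is therefore valid. The largest bag has 3 vertices, so the width is 2.

Yes; width 2.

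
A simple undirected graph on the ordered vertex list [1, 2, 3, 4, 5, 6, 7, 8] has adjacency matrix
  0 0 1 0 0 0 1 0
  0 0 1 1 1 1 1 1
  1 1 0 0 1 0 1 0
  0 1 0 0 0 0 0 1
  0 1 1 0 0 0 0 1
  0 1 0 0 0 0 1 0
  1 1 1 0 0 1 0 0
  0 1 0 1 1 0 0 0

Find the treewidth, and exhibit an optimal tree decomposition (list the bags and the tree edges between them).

The largest bag has 3 vertices, giving width 2; this decomposition certifies tw(G) ≤ 2. For the lower bound, the 3 vertices {1, 3, 7} are pairwise adjacent, and any tree decomposition puts a clique entirely inside one bag — forcing width ≥ 2. Therefore the treewidth is 2.

Treewidth 2.
One such decomposition:
Bags: B1 = {2, 5, 8}  B2 = {2, 3, 5}  B3 = {2, 4, 8}  B4 = {2, 3, 7}  B5 = {2, 6, 7}  B6 = {1, 3, 7}
Tree: B1–B2, B1–B3, B2–B4, B4–B5, B4–B6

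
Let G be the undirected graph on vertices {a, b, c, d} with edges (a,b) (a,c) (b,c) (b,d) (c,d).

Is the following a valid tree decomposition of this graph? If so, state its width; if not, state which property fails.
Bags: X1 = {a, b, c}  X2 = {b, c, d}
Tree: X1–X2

Yes; width 2.

Every vertex of G appears in some bag (union = {a, b, c, d}); every edge is covered by a bag; and for each vertex v the set of bags containing v is connected in the bag tree. The decomposition is therefore valid. The largest bag has 3 vertices, so the width is 2.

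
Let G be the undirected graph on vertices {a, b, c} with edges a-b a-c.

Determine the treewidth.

1

A width-1 tree decomposition is:
Bags: B1 = {a, c}  B2 = {a, b}
Tree: B1–B2
Each bag holds 2 vertices, so the decomposition has width 1, which upper-bounds the treewidth. Any graph with an edge has treewidth ≥ 1, and G has the edge a–c. Hence tw(G) = 1 exactly.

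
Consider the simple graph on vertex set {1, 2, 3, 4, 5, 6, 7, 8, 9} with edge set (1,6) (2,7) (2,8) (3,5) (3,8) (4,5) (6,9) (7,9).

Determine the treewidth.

A width-1 tree decomposition is:
Bags: B1 = {4, 5}  B2 = {3, 5}  B3 = {3, 8}  B4 = {2, 8}  B5 = {2, 7}  B6 = {7, 9}  B7 = {6, 9}  B8 = {1, 6}
Tree: B1–B2, B2–B3, B3–B4, B4–B5, B5–B6, B6–B7, B7–B8
Each bag holds 2 vertices, so the decomposition has width 1, which upper-bounds the treewidth. Any graph with an edge has treewidth ≥ 1, and G has the edge 4–5. Combining the bounds, tw(G) = 1.

1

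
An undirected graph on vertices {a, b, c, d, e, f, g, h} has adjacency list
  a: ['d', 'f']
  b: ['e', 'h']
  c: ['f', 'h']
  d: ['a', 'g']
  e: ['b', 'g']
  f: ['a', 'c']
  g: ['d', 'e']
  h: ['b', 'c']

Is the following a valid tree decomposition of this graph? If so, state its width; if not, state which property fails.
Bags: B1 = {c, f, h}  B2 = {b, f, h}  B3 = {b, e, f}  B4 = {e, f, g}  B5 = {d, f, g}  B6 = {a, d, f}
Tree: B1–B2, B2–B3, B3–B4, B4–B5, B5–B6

Yes; width 2.

Checking the three conditions: (i) the bags cover all of {a, b, c, d, e, f, g, h}; (ii) for each edge, some bag contains both endpoints; (iii) the bags containing any fixed vertex form a subtree. All hold, so the decomposition is valid with width 3 − 1 = 2.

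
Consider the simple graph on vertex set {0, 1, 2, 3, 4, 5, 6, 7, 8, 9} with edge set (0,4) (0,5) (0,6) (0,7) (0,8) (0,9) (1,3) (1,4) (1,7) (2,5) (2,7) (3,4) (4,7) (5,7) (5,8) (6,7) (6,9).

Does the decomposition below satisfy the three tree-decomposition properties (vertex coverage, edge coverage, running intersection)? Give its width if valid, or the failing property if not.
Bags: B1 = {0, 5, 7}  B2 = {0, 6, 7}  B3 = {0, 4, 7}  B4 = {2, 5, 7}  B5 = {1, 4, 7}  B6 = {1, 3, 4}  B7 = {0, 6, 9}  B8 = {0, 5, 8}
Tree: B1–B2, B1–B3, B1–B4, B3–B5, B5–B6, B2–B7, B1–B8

Every vertex of G appears in some bag (union = {0, 1, 2, 3, 4, 5, 6, 7, 8, 9}); every edge is covered by a bag; and for each vertex v the set of bags containing v is connected in the bag tree. The decomposition is therefore valid. The largest bag has 3 vertices, so the width is 2.

Yes; width 2.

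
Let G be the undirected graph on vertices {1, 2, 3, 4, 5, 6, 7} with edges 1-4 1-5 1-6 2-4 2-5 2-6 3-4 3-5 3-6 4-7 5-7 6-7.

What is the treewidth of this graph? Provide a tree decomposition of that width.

Treewidth 3.
One optimal decomposition is:
Bags: B1 = {4, 5, 6, 7}  B2 = {2, 4, 5, 6}  B3 = {3, 4, 5, 6}  B4 = {1, 4, 5, 6}
Tree: B1–B2, B2–B3, B3–B4

Each bag holds 4 vertices, so the decomposition has width 3, which upper-bounds the treewidth. For the lower bound: the 4 vertex sets {4,7}, {2,6}, {5}, {3} are disjoint, each induces a connected subgraph, and every pair is joined by at least one edge of G. Contracting each set to a single vertex therefore yields K_{4} as a minor, and since treewidth is minor-monotone, tw(G) ≥ tw(K_{4}) = 3. Hence tw(G) = 3 exactly.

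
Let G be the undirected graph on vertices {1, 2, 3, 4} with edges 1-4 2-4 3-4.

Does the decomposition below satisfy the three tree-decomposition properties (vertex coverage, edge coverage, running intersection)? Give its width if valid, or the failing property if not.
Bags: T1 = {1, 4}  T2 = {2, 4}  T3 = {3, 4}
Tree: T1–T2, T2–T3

Every vertex of G appears in some bag (union = {1, 2, 3, 4}); every edge is covered by a bag; and for each vertex v the set of bags containing v is connected in the bag tree. The decomposition is therefore valid. The largest bag has 2 vertices, so the width is 1.

Yes; width 1.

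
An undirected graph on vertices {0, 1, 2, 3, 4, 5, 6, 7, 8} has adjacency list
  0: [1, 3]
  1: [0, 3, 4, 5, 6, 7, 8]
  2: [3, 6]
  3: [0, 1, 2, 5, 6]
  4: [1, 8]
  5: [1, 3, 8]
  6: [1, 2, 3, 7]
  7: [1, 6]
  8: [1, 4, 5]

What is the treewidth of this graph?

2

A width-2 tree decomposition is:
Bags: B1 = {1, 3, 5}  B2 = {1, 3, 6}  B3 = {1, 5, 8}  B4 = {1, 6, 7}  B5 = {0, 1, 3}  B6 = {1, 4, 8}  B7 = {2, 3, 6}
Tree: B1–B2, B1–B3, B2–B4, B1–B5, B3–B6, B2–B7
Every bag has size at most 3, so the width is 3 − 1 = 2 and tw(G) ≤ 2. On the other hand G contains the 3-clique {1, 4, 8}. A clique must lie in a single bag of any decomposition, so no decomposition can have width below 2. Therefore the treewidth is 2.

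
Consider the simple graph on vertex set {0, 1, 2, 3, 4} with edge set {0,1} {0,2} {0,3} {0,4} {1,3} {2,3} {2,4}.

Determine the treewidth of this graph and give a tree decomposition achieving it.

Treewidth 2.
Bags: B1 = {0, 1, 3}  B2 = {0, 2, 3}  B3 = {0, 2, 4}
Tree: B1–B2, B2–B3

The largest bag has 3 vertices, giving width 2; this decomposition certifies tw(G) ≤ 2. For the lower bound, the 3 vertices {0, 1, 3} are pairwise adjacent, and any tree decomposition puts a clique entirely inside one bag — forcing width ≥ 2. Combining the bounds, tw(G) = 2.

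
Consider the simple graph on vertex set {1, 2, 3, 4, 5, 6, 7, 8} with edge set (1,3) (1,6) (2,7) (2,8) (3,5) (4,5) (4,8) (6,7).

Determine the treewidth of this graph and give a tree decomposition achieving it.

Treewidth 2.
One such decomposition:
Bags: B1 = {2, 4, 8}  B2 = {2, 4, 5}  B3 = {2, 3, 5}  B4 = {1, 2, 3}  B5 = {1, 2, 6}  B6 = {2, 6, 7}
Tree: B1–B2, B2–B3, B3–B4, B4–B5, B5–B6

The largest bag has 3 vertices, giving width 2; this decomposition certifies tw(G) ≤ 2. For the lower bound, G contains the cycle 2–8–4–5–3–1–6–7–2, so G is not a forest; only forests have treewidth ≤ 1, hence tw(G) ≥ 2. Therefore the treewidth is 2.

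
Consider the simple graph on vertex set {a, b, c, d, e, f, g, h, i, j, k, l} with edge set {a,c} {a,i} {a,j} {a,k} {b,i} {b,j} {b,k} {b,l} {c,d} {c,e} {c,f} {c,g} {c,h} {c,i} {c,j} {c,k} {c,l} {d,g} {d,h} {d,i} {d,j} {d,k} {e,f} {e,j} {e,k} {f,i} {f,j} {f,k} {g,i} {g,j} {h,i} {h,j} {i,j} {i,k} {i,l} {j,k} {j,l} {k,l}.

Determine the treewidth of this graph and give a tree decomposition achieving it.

Every bag has size at most 5, so the width is 5 − 1 = 4 and tw(G) ≤ 4. On the other hand G contains the 5-clique {c, e, f, j, k}. A clique must lie in a single bag of any decomposition, so no decomposition can have width below 4. Therefore the treewidth is 4.

Treewidth 4.
One such decomposition:
Bags: B1 = {c, d, i, j, k}  B2 = {c, f, i, j, k}  B3 = {c, e, f, j, k}  B4 = {c, i, j, k, l}  B5 = {b, i, j, k, l}  B6 = {c, d, g, i, j}  B7 = {a, c, i, j, k}  B8 = {c, d, h, i, j}
Tree: B1–B2, B2–B3, B1–B4, B4–B5, B1–B6, B2–B7, B6–B8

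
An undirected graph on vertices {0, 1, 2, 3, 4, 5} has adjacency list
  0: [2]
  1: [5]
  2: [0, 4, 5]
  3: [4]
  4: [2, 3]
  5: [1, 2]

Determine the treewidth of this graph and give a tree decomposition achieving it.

Treewidth 1.
One optimal decomposition is:
Bags: B1 = {0, 2}  B2 = {2, 5}  B3 = {1, 5}  B4 = {2, 4}  B5 = {3, 4}
Tree: B1–B2, B2–B3, B1–B4, B4–B5

Each bag holds 2 vertices, so the decomposition has width 1, which upper-bounds the treewidth. G has an edge, so its treewidth is at least 1. Combining the bounds, tw(G) = 1.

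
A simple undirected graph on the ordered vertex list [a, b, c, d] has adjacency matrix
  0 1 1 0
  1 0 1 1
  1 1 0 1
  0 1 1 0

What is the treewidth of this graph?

A width-2 tree decomposition is:
Bags: B1 = {b, c, d}  B2 = {a, b, c}
Tree: B1–B2
The largest bag has 3 vertices, giving width 2; this decomposition certifies tw(G) ≤ 2. For the lower bound, the 3 vertices {b, c, d} are pairwise adjacent, and any tree decomposition puts a clique entirely inside one bag — forcing width ≥ 2. Therefore the treewidth is 2.

2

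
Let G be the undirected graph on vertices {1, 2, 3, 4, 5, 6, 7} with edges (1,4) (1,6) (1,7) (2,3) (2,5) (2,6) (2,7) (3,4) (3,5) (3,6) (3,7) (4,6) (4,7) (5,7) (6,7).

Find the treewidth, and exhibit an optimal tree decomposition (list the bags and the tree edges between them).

Treewidth 3.
Bags: B1 = {2, 3, 6, 7}  B2 = {3, 4, 6, 7}  B3 = {2, 3, 5, 7}  B4 = {1, 4, 6, 7}
Tree: B1–B2, B1–B3, B2–B4

Every bag has size at most 4, so the width is 4 − 1 = 3 and tw(G) ≤ 3. On the other hand G contains the 4-clique {1, 4, 6, 7}. A clique must lie in a single bag of any decomposition, so no decomposition can have width below 3. Combining the bounds, tw(G) = 3.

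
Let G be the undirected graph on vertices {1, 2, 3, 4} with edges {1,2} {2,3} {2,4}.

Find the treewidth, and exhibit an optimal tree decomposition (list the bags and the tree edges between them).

Treewidth 1.
Bags: B1 = {2, 3}  B2 = {2, 4}  B3 = {1, 2}
Tree: B1–B2, B2–B3

Each bag holds 2 vertices, so the decomposition has width 1, which upper-bounds the treewidth. Since G has at least one edge (e.g. 3–2), it is not an edgeless graph, so tw(G) ≥ 1. Therefore the treewidth is 1.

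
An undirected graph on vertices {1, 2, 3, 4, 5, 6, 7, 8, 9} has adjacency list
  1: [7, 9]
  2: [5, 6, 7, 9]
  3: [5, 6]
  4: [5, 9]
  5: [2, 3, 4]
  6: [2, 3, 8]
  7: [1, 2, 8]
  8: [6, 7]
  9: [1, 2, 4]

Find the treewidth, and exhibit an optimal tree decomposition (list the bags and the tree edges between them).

Treewidth 3.
One such decomposition:
Bags: B1 = {3, 4, 5, 9}  B2 = {2, 3, 5, 9}  B3 = {2, 3, 6, 9}  B4 = {1, 2, 6, 9}  B5 = {1, 2, 6, 7}  B6 = {1, 6, 7, 8}
Tree: B1–B2, B2–B3, B3–B4, B4–B5, B5–B6

Every bag has size at most 4, so the width is 4 − 1 = 3 and tw(G) ≤ 3. For the lower bound: the 4 vertex sets {3,4,5}, {9}, {2}, {1,6,7,8} are disjoint, each induces a connected subgraph, and every pair is joined by at least one edge of G. Contracting each set to a single vertex therefore yields K_{4} as a minor, and since treewidth is minor-monotone, tw(G) ≥ tw(K_{4}) = 3. Hence tw(G) = 3 exactly.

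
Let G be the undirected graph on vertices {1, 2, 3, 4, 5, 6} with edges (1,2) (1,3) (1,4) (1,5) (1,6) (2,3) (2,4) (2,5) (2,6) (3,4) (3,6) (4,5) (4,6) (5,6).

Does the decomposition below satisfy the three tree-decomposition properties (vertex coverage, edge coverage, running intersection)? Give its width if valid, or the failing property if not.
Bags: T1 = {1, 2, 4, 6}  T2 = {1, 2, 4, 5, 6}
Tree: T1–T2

No — vertex 3 appears in no bag.

A tree decomposition must satisfy three properties: every vertex lies in some bag; for every edge, both endpoints lie together in some bag; and for every vertex, the bags containing it form a connected subtree. Here vertex 3 appears in no bag, so the decomposition is invalid.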